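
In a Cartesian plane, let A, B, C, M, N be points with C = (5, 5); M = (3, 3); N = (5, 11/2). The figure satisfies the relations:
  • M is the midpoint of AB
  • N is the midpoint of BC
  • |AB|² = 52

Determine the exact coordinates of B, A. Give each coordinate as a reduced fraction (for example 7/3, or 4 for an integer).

1. B_x = 5  [B = 2·N−C = 2·(5, 11/2)−(5, 5)]
2. B_y = 6  [B = 2·N−C = 2·(5, 11/2)−(5, 5)]
   so B = (5, 6)
3. A_x = 1  [A = 2·M−B = 2·(3, 3)−(5, 6)]
4. A_y = 0  [A = 2·M−B = 2·(3, 3)−(5, 6)]
   so A = (1, 0)

B = (5, 6)
A = (1, 0)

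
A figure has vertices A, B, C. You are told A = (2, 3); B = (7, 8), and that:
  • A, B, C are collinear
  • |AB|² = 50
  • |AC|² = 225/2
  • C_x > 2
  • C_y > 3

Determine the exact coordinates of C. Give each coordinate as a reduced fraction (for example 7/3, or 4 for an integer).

1. C_x = 19/2  [[A, B, C are collinear ⇒ -5x+5y-5=0] ∩ [|C−(2, 3)|²=225/2]]
2. C_y = 21/2  [[A, B, C are collinear ⇒ -5x+5y-5=0] ∩ [|C−(2, 3)|²=225/2]]
   so C = (19/2, 21/2)

C = (19/2, 21/2)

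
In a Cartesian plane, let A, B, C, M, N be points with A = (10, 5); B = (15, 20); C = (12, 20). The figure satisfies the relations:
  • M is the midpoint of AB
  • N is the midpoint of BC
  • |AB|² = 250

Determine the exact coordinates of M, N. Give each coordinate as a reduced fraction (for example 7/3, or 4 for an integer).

1. M_x = 25/2  [2·M = A+B = (10, 5)+(15, 20)]
2. M_y = 25/2  [2·M = A+B = (10, 5)+(15, 20)]
   so M = (25/2, 25/2)
3. N_x = 27/2  [2·N = B+C = (15, 20)+(12, 20)]
4. N_y = 20  [2·N = B+C = (15, 20)+(12, 20)]
   so N = (27/2, 20)

M = (25/2, 25/2)
N = (27/2, 20)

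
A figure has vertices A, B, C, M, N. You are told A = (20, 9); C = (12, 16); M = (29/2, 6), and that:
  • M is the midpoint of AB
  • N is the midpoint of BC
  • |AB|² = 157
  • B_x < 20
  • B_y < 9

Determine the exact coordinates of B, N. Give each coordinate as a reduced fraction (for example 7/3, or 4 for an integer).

B = (9, 3)
N = (21/2, 19/2)

1. B_x = 9  [B = 2·M−A = 2·(29/2, 6)−(20, 9)]
2. B_y = 3  [B = 2·M−A = 2·(29/2, 6)−(20, 9)]
   so B = (9, 3)
3. N_x = 21/2  [2·N = B+C = (9, 3)+(12, 16)]
4. N_y = 19/2  [2·N = B+C = (9, 3)+(12, 16)]
   so N = (21/2, 19/2)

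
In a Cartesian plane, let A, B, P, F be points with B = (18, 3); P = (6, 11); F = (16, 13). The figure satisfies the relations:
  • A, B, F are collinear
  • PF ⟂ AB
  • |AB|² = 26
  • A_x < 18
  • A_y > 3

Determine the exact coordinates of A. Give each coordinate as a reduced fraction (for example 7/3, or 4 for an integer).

1. A_x = 17  [[A, B, F are collinear ⇒ -10x-2y+186=0] ∩ [|A−(18, 3)|²=26]]
2. A_y = 8  [[A, B, F are collinear ⇒ -10x-2y+186=0] ∩ [|A−(18, 3)|²=26]]
   so A = (17, 8)

A = (17, 8)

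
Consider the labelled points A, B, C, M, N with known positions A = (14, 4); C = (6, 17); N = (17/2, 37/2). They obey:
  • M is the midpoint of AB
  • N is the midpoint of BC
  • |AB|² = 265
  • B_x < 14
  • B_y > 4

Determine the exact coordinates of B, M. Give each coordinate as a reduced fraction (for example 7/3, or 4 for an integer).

B = (11, 20)
M = (25/2, 12)

1. B_x = 11  [B = 2·N−C = 2·(17/2, 37/2)−(6, 17)]
2. B_y = 20  [B = 2·N−C = 2·(17/2, 37/2)−(6, 17)]
   so B = (11, 20)
3. M_x = 25/2  [2·M = A+B = (14, 4)+(11, 20)]
4. M_y = 12  [2·M = A+B = (14, 4)+(11, 20)]
   so M = (25/2, 12)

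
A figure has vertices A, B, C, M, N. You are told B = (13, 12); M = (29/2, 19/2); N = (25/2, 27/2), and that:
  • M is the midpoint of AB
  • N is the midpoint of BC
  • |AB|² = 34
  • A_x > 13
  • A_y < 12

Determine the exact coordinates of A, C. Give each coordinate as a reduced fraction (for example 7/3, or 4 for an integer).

1. A_x = 16  [A = 2·M−B = 2·(29/2, 19/2)−(13, 12)]
2. A_y = 7  [A = 2·M−B = 2·(29/2, 19/2)−(13, 12)]
   so A = (16, 7)
3. C_x = 12  [C = 2·N−B = 2·(25/2, 27/2)−(13, 12)]
4. C_y = 15  [C = 2·N−B = 2·(25/2, 27/2)−(13, 12)]
   so C = (12, 15)

A = (16, 7)
C = (12, 15)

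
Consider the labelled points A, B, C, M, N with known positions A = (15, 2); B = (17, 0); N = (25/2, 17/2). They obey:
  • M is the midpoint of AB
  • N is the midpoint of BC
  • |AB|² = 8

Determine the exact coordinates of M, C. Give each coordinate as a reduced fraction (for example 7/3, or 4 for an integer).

M = (16, 1)
C = (8, 17)

1. M_x = 16  [2·M = A+B = (15, 2)+(17, 0)]
2. M_y = 1  [2·M = A+B = (15, 2)+(17, 0)]
   so M = (16, 1)
3. C_x = 8  [C = 2·N−B = 2·(25/2, 17/2)−(17, 0)]
4. C_y = 17  [C = 2·N−B = 2·(25/2, 17/2)−(17, 0)]
   so C = (8, 17)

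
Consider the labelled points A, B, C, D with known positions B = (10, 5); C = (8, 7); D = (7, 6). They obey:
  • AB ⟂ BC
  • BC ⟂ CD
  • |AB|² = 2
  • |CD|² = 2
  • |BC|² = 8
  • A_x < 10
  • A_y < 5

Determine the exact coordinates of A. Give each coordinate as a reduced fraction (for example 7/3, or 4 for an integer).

A = (9, 4)

1. A_x = 9  [[AB ⟂ BC ⇒ 2x-2y-10=0] ∩ [|A−(10, 5)|²=2]]
2. A_y = 4  [[AB ⟂ BC ⇒ 2x-2y-10=0] ∩ [|A−(10, 5)|²=2]]
   so A = (9, 4)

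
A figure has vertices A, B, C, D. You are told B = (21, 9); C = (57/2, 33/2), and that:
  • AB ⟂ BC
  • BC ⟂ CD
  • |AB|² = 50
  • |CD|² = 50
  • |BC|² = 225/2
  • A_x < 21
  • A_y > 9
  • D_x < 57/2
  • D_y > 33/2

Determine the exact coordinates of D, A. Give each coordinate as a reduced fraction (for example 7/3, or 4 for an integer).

1. D_x = 47/2  [[BC ⟂ CD ⇒ 15/2x+15/2y-675/2=0] ∩ [|D−(57/2, 33/2)|²=50]]
2. D_y = 43/2  [[BC ⟂ CD ⇒ 15/2x+15/2y-675/2=0] ∩ [|D−(57/2, 33/2)|²=50]]
   so D = (47/2, 43/2)
3. A_x = 16  [[AB ⟂ BC ⇒ -15/2x-15/2y+225=0] ∩ [|A−(21, 9)|²=50]]
4. A_y = 14  [[AB ⟂ BC ⇒ -15/2x-15/2y+225=0] ∩ [|A−(21, 9)|²=50]]
   so A = (16, 14)

D = (47/2, 43/2)
A = (16, 14)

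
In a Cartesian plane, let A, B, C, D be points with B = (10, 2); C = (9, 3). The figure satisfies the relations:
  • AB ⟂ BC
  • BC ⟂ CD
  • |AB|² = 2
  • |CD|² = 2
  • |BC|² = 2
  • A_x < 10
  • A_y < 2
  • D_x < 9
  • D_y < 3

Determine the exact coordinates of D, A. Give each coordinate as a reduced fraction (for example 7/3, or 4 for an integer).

D = (8, 2)
A = (9, 1)

1. D_x = 8  [[BC ⟂ CD ⇒ -1x+1y+6=0] ∩ [|D−(9, 3)|²=2]]
2. D_y = 2  [[BC ⟂ CD ⇒ -1x+1y+6=0] ∩ [|D−(9, 3)|²=2]]
   so D = (8, 2)
3. A_x = 9  [[AB ⟂ BC ⇒ 1x-1y-8=0] ∩ [|A−(10, 2)|²=2]]
4. A_y = 1  [[AB ⟂ BC ⇒ 1x-1y-8=0] ∩ [|A−(10, 2)|²=2]]
   so A = (9, 1)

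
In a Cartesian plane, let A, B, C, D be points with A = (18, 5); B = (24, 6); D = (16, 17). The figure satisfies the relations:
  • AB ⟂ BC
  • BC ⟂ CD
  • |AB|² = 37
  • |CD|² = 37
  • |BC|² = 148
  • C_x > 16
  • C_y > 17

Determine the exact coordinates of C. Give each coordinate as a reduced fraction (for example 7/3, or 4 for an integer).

C = (22, 18)

1. C_x = 22  [[AB ⟂ BC ⇒ 6x+1y-150=0] ∩ [|C−(16, 17)|²=37]]
2. C_y = 18  [[AB ⟂ BC ⇒ 6x+1y-150=0] ∩ [|C−(16, 17)|²=37]]
   so C = (22, 18)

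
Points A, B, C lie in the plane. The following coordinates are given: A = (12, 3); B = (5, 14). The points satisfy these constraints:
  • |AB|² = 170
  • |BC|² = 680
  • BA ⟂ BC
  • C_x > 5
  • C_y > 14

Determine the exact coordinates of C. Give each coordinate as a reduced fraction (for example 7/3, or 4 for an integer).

1. C_x = 27  [[BA ⟂ BC ⇒ 7x-11y+119=0] ∩ [|C−(5, 14)|²=680]]
2. C_y = 28  [[BA ⟂ BC ⇒ 7x-11y+119=0] ∩ [|C−(5, 14)|²=680]]
   so C = (27, 28)

C = (27, 28)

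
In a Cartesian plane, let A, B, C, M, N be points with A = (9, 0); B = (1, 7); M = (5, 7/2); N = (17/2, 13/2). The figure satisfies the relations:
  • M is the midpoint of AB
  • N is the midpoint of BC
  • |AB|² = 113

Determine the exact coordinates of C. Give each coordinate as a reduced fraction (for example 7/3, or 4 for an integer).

1. C_x = 16  [C = 2·N−B = 2·(17/2, 13/2)−(1, 7)]
2. C_y = 6  [C = 2·N−B = 2·(17/2, 13/2)−(1, 7)]
   so C = (16, 6)

C = (16, 6)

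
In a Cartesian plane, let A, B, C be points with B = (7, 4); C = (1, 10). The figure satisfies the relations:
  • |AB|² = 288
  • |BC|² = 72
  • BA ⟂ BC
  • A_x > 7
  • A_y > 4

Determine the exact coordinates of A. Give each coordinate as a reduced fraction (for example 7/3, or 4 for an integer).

A = (19, 16)

1. A_x = 19  [[BA ⟂ BC ⇒ -6x+6y+18=0] ∩ [|A−(7, 4)|²=288]]
2. A_y = 16  [[BA ⟂ BC ⇒ -6x+6y+18=0] ∩ [|A−(7, 4)|²=288]]
   so A = (19, 16)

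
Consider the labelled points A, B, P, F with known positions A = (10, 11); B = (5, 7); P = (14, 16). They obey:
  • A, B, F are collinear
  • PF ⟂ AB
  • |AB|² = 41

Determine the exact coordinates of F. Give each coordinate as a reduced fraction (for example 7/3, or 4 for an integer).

1. F_x = 610/41  [[A, B, F are collinear ⇒ 4x-5y+15=0] ∩ [PF ⟂ AB ⇒ -5x-4y+134=0]]
2. F_y = 611/41  [[A, B, F are collinear ⇒ 4x-5y+15=0] ∩ [PF ⟂ AB ⇒ -5x-4y+134=0]]
   so F = (610/41, 611/41)

F = (610/41, 611/41)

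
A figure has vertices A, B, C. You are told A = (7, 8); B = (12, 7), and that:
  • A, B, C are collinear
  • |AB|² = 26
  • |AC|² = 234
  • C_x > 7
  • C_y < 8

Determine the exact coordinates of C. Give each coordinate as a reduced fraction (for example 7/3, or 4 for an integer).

1. C_x = 22  [[A, B, C are collinear ⇒ 1x+5y-47=0] ∩ [|C−(7, 8)|²=234]]
2. C_y = 5  [[A, B, C are collinear ⇒ 1x+5y-47=0] ∩ [|C−(7, 8)|²=234]]
   so C = (22, 5)

C = (22, 5)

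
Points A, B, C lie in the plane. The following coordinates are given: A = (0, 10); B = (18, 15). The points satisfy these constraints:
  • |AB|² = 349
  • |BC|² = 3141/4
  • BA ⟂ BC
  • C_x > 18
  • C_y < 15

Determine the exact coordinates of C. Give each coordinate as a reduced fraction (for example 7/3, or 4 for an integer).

1. C_x = 51/2  [[BA ⟂ BC ⇒ -18x-5y+399=0] ∩ [|C−(18, 15)|²=3141/4]]
2. C_y = -12  [[BA ⟂ BC ⇒ -18x-5y+399=0] ∩ [|C−(18, 15)|²=3141/4]]
   so C = (51/2, -12)

C = (51/2, -12)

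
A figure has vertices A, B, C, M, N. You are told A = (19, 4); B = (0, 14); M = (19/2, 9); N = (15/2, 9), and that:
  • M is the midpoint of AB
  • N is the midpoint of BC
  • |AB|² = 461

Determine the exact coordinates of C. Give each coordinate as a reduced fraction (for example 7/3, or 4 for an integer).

C = (15, 4)

1. C_x = 15  [C = 2·N−B = 2·(15/2, 9)−(0, 14)]
2. C_y = 4  [C = 2·N−B = 2·(15/2, 9)−(0, 14)]
   so C = (15, 4)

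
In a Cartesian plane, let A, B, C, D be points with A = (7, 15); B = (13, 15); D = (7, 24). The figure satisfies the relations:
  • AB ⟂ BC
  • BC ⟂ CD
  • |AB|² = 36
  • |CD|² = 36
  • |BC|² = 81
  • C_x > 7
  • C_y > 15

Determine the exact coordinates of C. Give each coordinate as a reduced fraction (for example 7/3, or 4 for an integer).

1. C_x = 13  [[AB ⟂ BC ⇒ 6x-78=0] ∩ [|C−(7, 24)|²=36]]
2. C_y = 24  [[AB ⟂ BC ⇒ 6x-78=0] ∩ [|C−(7, 24)|²=36]]
   so C = (13, 24)

C = (13, 24)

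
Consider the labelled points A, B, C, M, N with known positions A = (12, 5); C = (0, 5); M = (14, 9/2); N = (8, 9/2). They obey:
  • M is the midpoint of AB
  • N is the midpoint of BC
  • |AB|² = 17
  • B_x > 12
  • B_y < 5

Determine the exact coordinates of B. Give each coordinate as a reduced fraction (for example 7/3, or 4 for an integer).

B = (16, 4)

1. B_x = 16  [B = 2·M−A = 2·(14, 9/2)−(12, 5)]
2. B_y = 4  [B = 2·M−A = 2·(14, 9/2)−(12, 5)]
   so B = (16, 4)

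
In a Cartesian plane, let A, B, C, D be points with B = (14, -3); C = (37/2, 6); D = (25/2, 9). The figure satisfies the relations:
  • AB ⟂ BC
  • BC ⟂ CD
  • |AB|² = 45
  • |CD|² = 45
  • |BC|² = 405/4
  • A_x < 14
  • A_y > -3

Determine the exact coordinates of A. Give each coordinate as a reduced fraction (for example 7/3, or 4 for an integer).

A = (8, 0)

1. A_x = 8  [[AB ⟂ BC ⇒ -9/2x-9y+36=0] ∩ [|A−(14, -3)|²=45]]
2. A_y = 0  [[AB ⟂ BC ⇒ -9/2x-9y+36=0] ∩ [|A−(14, -3)|²=45]]
   so A = (8, 0)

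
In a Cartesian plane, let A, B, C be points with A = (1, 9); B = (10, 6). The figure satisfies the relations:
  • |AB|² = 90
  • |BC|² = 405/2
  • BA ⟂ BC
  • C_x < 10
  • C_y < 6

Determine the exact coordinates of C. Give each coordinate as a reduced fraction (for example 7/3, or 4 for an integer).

1. C_x = 11/2  [[BA ⟂ BC ⇒ -9x+3y+72=0] ∩ [|C−(10, 6)|²=405/2]]
2. C_y = -15/2  [[BA ⟂ BC ⇒ -9x+3y+72=0] ∩ [|C−(10, 6)|²=405/2]]
   so C = (11/2, -15/2)

C = (11/2, -15/2)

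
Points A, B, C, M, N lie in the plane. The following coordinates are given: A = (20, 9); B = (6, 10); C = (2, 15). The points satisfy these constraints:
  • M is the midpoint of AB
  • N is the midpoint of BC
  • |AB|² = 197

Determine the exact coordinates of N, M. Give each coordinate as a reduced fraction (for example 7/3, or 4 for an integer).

1. M_x = 13  [2·M = A+B = (20, 9)+(6, 10)]
2. M_y = 19/2  [2·M = A+B = (20, 9)+(6, 10)]
   so M = (13, 19/2)
3. N_x = 4  [2·N = B+C = (6, 10)+(2, 15)]
4. N_y = 25/2  [2·N = B+C = (6, 10)+(2, 15)]
   so N = (4, 25/2)

N = (4, 25/2)
M = (13, 19/2)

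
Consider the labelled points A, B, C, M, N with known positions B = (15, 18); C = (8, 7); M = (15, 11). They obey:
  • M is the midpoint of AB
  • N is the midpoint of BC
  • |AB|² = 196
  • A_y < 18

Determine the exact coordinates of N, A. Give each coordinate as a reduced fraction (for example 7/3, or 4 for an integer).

N = (23/2, 25/2)
A = (15, 4)

1. A_x = 15  [A = 2·M−B = 2·(15, 11)−(15, 18)]
2. A_y = 4  [A = 2·M−B = 2·(15, 11)−(15, 18)]
   so A = (15, 4)
3. N_x = 23/2  [2·N = B+C = (15, 18)+(8, 7)]
4. N_y = 25/2  [2·N = B+C = (15, 18)+(8, 7)]
   so N = (23/2, 25/2)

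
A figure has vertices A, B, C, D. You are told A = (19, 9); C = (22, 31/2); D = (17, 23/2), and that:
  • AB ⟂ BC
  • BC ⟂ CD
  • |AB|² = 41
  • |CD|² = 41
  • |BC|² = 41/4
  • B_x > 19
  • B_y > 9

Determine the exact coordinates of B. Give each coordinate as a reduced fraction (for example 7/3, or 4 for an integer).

B = (24, 13)

1. B_x = 24  [[BC ⟂ CD ⇒ 5x+4y-172=0] ∩ [|B−(19, 9)|²=41]]
2. B_y = 13  [[BC ⟂ CD ⇒ 5x+4y-172=0] ∩ [|B−(19, 9)|²=41]]
   so B = (24, 13)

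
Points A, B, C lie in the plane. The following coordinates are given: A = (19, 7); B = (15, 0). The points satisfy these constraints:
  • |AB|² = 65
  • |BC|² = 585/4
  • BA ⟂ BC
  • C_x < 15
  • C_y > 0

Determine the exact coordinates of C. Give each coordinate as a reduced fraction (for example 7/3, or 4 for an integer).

C = (9/2, 6)

1. C_x = 9/2  [[BA ⟂ BC ⇒ 4x+7y-60=0] ∩ [|C−(15, 0)|²=585/4]]
2. C_y = 6  [[BA ⟂ BC ⇒ 4x+7y-60=0] ∩ [|C−(15, 0)|²=585/4]]
   so C = (9/2, 6)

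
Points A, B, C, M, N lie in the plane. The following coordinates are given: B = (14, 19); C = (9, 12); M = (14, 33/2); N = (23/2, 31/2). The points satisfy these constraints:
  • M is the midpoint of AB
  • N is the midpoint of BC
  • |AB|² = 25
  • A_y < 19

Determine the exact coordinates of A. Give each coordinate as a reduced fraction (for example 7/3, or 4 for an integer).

1. A_x = 14  [A = 2·M−B = 2·(14, 33/2)−(14, 19)]
2. A_y = 14  [A = 2·M−B = 2·(14, 33/2)−(14, 19)]
   so A = (14, 14)

A = (14, 14)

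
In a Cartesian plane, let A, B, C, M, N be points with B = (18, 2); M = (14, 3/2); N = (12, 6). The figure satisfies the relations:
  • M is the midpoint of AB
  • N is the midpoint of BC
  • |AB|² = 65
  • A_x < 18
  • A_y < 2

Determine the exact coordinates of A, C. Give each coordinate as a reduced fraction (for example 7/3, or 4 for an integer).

A = (10, 1)
C = (6, 10)

1. A_x = 10  [A = 2·M−B = 2·(14, 3/2)−(18, 2)]
2. A_y = 1  [A = 2·M−B = 2·(14, 3/2)−(18, 2)]
   so A = (10, 1)
3. C_x = 6  [C = 2·N−B = 2·(12, 6)−(18, 2)]
4. C_y = 10  [C = 2·N−B = 2·(12, 6)−(18, 2)]
   so C = (6, 10)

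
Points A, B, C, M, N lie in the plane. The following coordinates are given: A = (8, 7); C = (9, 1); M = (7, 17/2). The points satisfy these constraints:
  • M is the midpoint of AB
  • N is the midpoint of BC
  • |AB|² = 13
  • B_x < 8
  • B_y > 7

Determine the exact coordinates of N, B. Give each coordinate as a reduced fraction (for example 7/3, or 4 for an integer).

1. B_x = 6  [B = 2·M−A = 2·(7, 17/2)−(8, 7)]
2. B_y = 10  [B = 2·M−A = 2·(7, 17/2)−(8, 7)]
   so B = (6, 10)
3. N_x = 15/2  [2·N = B+C = (6, 10)+(9, 1)]
4. N_y = 11/2  [2·N = B+C = (6, 10)+(9, 1)]
   so N = (15/2, 11/2)

N = (15/2, 11/2)
B = (6, 10)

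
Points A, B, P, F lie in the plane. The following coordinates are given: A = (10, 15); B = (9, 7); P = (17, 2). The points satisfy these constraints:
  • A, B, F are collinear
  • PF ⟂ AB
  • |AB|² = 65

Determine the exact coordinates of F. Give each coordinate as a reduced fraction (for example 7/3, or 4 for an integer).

F = (553/65, 199/65)

1. F_x = 553/65  [[A, B, F are collinear ⇒ 8x-1y-65=0] ∩ [PF ⟂ AB ⇒ -1x-8y+33=0]]
2. F_y = 199/65  [[A, B, F are collinear ⇒ 8x-1y-65=0] ∩ [PF ⟂ AB ⇒ -1x-8y+33=0]]
   so F = (553/65, 199/65)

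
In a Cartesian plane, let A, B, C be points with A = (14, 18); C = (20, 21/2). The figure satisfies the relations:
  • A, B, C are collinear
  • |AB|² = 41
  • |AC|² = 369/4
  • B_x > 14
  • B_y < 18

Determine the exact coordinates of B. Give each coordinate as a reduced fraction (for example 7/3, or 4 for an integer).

1. B_x = 18  [[A, B, C are collinear ⇒ -15/2x-6y+213=0] ∩ [|B−(14, 18)|²=41]]
2. B_y = 13  [[A, B, C are collinear ⇒ -15/2x-6y+213=0] ∩ [|B−(14, 18)|²=41]]
   so B = (18, 13)

B = (18, 13)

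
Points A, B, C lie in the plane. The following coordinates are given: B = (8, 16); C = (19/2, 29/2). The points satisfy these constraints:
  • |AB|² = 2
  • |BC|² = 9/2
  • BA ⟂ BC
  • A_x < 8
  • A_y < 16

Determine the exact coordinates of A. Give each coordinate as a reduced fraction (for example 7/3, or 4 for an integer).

1. A_x = 7  [[BA ⟂ BC ⇒ 3/2x-3/2y+12=0] ∩ [|A−(8, 16)|²=2]]
2. A_y = 15  [[BA ⟂ BC ⇒ 3/2x-3/2y+12=0] ∩ [|A−(8, 16)|²=2]]
   so A = (7, 15)

A = (7, 15)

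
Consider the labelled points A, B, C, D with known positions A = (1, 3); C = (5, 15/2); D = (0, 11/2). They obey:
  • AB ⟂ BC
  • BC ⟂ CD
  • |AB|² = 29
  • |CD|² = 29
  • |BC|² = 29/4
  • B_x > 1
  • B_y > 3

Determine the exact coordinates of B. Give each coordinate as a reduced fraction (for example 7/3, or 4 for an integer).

B = (6, 5)

1. B_x = 6  [[BC ⟂ CD ⇒ 5x+2y-40=0] ∩ [|B−(1, 3)|²=29]]
2. B_y = 5  [[BC ⟂ CD ⇒ 5x+2y-40=0] ∩ [|B−(1, 3)|²=29]]
   so B = (6, 5)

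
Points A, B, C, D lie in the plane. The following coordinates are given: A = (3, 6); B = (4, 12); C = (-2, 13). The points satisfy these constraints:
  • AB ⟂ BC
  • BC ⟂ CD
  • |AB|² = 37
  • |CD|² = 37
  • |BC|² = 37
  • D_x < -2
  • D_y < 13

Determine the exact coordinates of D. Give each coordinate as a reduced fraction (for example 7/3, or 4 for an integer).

D = (-3, 7)

1. D_x = -3  [[BC ⟂ CD ⇒ -6x+1y-25=0] ∩ [|D−(-2, 13)|²=37]]
2. D_y = 7  [[BC ⟂ CD ⇒ -6x+1y-25=0] ∩ [|D−(-2, 13)|²=37]]
   so D = (-3, 7)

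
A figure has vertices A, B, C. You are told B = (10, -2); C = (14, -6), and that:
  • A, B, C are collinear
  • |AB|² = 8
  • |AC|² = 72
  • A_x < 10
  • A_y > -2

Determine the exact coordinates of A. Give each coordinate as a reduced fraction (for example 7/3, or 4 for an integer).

1. A_x = 8  [[A, B, C are collinear ⇒ 4x+4y-32=0] ∩ [|A−(10, -2)|²=8]]
2. A_y = 0  [[A, B, C are collinear ⇒ 4x+4y-32=0] ∩ [|A−(10, -2)|²=8]]
   so A = (8, 0)

A = (8, 0)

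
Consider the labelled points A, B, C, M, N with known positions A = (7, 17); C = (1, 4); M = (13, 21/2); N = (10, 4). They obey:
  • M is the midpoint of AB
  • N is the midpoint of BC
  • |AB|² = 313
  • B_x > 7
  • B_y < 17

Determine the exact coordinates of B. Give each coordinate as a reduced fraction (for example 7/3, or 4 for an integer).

1. B_x = 19  [B = 2·M−A = 2·(13, 21/2)−(7, 17)]
2. B_y = 4  [B = 2·M−A = 2·(13, 21/2)−(7, 17)]
   so B = (19, 4)

B = (19, 4)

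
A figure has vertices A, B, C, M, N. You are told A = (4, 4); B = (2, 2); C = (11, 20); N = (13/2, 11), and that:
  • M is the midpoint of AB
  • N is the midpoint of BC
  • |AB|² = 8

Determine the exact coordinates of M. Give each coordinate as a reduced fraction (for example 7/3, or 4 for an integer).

1. M_x = 3  [2·M = A+B = (4, 4)+(2, 2)]
2. M_y = 3  [2·M = A+B = (4, 4)+(2, 2)]
   so M = (3, 3)

M = (3, 3)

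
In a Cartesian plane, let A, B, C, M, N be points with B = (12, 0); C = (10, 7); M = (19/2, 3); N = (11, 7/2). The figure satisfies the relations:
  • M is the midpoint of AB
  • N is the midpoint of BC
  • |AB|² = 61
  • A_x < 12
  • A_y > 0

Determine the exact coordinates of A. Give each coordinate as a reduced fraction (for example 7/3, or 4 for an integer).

1. A_x = 7  [A = 2·M−B = 2·(19/2, 3)−(12, 0)]
2. A_y = 6  [A = 2·M−B = 2·(19/2, 3)−(12, 0)]
   so A = (7, 6)

A = (7, 6)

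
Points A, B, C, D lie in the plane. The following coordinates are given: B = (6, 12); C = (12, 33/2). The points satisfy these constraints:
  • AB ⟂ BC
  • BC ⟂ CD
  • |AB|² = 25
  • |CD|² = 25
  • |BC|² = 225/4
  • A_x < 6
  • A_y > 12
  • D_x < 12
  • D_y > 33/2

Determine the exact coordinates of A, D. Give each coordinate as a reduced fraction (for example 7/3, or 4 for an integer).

A = (3, 16)
D = (9, 41/2)

1. A_x = 3  [[AB ⟂ BC ⇒ -6x-9/2y+90=0] ∩ [|A−(6, 12)|²=25]]
2. A_y = 16  [[AB ⟂ BC ⇒ -6x-9/2y+90=0] ∩ [|A−(6, 12)|²=25]]
   so A = (3, 16)
3. D_x = 9  [[BC ⟂ CD ⇒ 6x+9/2y-585/4=0] ∩ [|D−(12, 33/2)|²=25]]
4. D_y = 41/2  [[BC ⟂ CD ⇒ 6x+9/2y-585/4=0] ∩ [|D−(12, 33/2)|²=25]]
   so D = (9, 41/2)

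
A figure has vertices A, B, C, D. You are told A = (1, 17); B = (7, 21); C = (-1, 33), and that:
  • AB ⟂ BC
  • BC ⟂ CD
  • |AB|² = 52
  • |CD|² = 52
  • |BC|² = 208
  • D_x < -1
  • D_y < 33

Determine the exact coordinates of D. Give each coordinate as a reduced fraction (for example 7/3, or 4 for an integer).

D = (-7, 29)

1. D_x = -7  [[BC ⟂ CD ⇒ -8x+12y-404=0] ∩ [|D−(-1, 33)|²=52]]
2. D_y = 29  [[BC ⟂ CD ⇒ -8x+12y-404=0] ∩ [|D−(-1, 33)|²=52]]
   so D = (-7, 29)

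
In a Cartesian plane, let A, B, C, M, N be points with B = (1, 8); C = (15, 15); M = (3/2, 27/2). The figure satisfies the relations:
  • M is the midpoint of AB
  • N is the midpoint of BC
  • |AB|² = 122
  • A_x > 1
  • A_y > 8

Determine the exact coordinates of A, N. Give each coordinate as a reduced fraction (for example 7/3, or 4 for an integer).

A = (2, 19)
N = (8, 23/2)

1. A_x = 2  [A = 2·M−B = 2·(3/2, 27/2)−(1, 8)]
2. A_y = 19  [A = 2·M−B = 2·(3/2, 27/2)−(1, 8)]
   so A = (2, 19)
3. N_x = 8  [2·N = B+C = (1, 8)+(15, 15)]
4. N_y = 23/2  [2·N = B+C = (1, 8)+(15, 15)]
   so N = (8, 23/2)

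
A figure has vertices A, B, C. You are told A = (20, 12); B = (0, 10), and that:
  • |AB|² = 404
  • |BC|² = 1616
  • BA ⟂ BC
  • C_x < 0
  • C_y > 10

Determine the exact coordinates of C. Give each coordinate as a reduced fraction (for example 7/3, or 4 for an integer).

1. C_x = -4  [[BA ⟂ BC ⇒ 20x+2y-20=0] ∩ [|C−(0, 10)|²=1616]]
2. C_y = 50  [[BA ⟂ BC ⇒ 20x+2y-20=0] ∩ [|C−(0, 10)|²=1616]]
   so C = (-4, 50)

C = (-4, 50)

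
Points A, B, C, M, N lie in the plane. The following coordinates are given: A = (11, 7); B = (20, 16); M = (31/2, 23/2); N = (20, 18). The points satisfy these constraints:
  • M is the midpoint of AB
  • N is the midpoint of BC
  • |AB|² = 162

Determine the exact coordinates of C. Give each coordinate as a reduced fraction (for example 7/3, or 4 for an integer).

1. C_x = 20  [C = 2·N−B = 2·(20, 18)−(20, 16)]
2. C_y = 20  [C = 2·N−B = 2·(20, 18)−(20, 16)]
   so C = (20, 20)

C = (20, 20)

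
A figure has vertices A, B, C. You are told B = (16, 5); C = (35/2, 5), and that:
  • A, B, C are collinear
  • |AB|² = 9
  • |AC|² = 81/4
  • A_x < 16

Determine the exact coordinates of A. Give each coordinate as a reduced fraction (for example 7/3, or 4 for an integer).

1. A_x = 13  [[A, B, C are collinear ⇒ 3/2y-15/2=0] ∩ [|A−(16, 5)|²=9]]
2. A_y = 5  [[A, B, C are collinear ⇒ 3/2y-15/2=0] ∩ [|A−(16, 5)|²=9]]
   so A = (13, 5)

A = (13, 5)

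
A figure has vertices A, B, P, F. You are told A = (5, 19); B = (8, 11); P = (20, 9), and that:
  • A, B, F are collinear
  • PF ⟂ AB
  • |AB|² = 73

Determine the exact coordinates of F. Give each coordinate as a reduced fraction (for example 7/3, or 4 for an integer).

1. F_x = 740/73  [[A, B, F are collinear ⇒ 8x+3y-97=0] ∩ [PF ⟂ AB ⇒ 3x-8y+12=0]]
2. F_y = 387/73  [[A, B, F are collinear ⇒ 8x+3y-97=0] ∩ [PF ⟂ AB ⇒ 3x-8y+12=0]]
   so F = (740/73, 387/73)

F = (740/73, 387/73)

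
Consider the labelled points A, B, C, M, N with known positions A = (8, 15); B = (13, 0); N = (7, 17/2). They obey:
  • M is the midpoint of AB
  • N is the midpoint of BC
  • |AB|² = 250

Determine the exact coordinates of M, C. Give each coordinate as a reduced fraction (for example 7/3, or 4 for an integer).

1. M_x = 21/2  [2·M = A+B = (8, 15)+(13, 0)]
2. M_y = 15/2  [2·M = A+B = (8, 15)+(13, 0)]
   so M = (21/2, 15/2)
3. C_x = 1  [C = 2·N−B = 2·(7, 17/2)−(13, 0)]
4. C_y = 17  [C = 2·N−B = 2·(7, 17/2)−(13, 0)]
   so C = (1, 17)

M = (21/2, 15/2)
C = (1, 17)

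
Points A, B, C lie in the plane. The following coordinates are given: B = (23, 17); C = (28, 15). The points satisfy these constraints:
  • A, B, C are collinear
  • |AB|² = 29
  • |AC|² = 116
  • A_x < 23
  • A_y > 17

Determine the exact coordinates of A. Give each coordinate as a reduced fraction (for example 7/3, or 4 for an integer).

A = (18, 19)

1. A_x = 18  [[A, B, C are collinear ⇒ 2x+5y-131=0] ∩ [|A−(23, 17)|²=29]]
2. A_y = 19  [[A, B, C are collinear ⇒ 2x+5y-131=0] ∩ [|A−(23, 17)|²=29]]
   so A = (18, 19)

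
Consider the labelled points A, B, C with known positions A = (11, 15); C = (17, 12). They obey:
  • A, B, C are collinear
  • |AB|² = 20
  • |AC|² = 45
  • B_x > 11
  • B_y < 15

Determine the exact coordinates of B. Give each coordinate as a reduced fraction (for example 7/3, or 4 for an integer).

1. B_x = 15  [[A, B, C are collinear ⇒ -3x-6y+123=0] ∩ [|B−(11, 15)|²=20]]
2. B_y = 13  [[A, B, C are collinear ⇒ -3x-6y+123=0] ∩ [|B−(11, 15)|²=20]]
   so B = (15, 13)

B = (15, 13)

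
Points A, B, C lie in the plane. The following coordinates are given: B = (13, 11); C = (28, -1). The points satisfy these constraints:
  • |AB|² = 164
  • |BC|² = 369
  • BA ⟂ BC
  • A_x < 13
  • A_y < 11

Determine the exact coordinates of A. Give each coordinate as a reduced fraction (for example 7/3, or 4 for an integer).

1. A_x = 5  [[BA ⟂ BC ⇒ 15x-12y-63=0] ∩ [|A−(13, 11)|²=164]]
2. A_y = 1  [[BA ⟂ BC ⇒ 15x-12y-63=0] ∩ [|A−(13, 11)|²=164]]
   so A = (5, 1)

A = (5, 1)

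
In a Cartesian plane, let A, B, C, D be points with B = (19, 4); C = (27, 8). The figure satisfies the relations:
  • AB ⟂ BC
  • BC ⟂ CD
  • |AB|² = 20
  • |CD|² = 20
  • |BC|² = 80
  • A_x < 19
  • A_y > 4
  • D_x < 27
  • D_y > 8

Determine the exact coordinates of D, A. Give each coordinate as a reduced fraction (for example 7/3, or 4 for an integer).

D = (25, 12)
A = (17, 8)

1. D_x = 25  [[BC ⟂ CD ⇒ 8x+4y-248=0] ∩ [|D−(27, 8)|²=20]]
2. D_y = 12  [[BC ⟂ CD ⇒ 8x+4y-248=0] ∩ [|D−(27, 8)|²=20]]
   so D = (25, 12)
3. A_x = 17  [[AB ⟂ BC ⇒ -8x-4y+168=0] ∩ [|A−(19, 4)|²=20]]
4. A_y = 8  [[AB ⟂ BC ⇒ -8x-4y+168=0] ∩ [|A−(19, 4)|²=20]]
   so A = (17, 8)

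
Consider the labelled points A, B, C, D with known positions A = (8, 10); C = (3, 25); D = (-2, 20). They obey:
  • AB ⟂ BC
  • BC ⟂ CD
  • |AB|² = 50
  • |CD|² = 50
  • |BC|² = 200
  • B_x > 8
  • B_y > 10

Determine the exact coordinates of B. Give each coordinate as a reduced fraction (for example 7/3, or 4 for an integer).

B = (13, 15)

1. B_x = 13  [[BC ⟂ CD ⇒ 5x+5y-140=0] ∩ [|B−(8, 10)|²=50]]
2. B_y = 15  [[BC ⟂ CD ⇒ 5x+5y-140=0] ∩ [|B−(8, 10)|²=50]]
   so B = (13, 15)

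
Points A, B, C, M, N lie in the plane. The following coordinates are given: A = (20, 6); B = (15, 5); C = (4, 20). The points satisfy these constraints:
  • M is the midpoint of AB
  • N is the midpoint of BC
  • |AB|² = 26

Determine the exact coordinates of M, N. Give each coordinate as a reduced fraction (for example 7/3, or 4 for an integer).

1. M_x = 35/2  [2·M = A+B = (20, 6)+(15, 5)]
2. M_y = 11/2  [2·M = A+B = (20, 6)+(15, 5)]
   so M = (35/2, 11/2)
3. N_x = 19/2  [2·N = B+C = (15, 5)+(4, 20)]
4. N_y = 25/2  [2·N = B+C = (15, 5)+(4, 20)]
   so N = (19/2, 25/2)

M = (35/2, 11/2)
N = (19/2, 25/2)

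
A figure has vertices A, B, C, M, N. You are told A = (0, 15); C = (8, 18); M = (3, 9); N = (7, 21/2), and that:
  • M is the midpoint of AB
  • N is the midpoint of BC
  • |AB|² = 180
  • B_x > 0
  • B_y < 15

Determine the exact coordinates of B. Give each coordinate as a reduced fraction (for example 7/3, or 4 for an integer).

1. B_x = 6  [B = 2·M−A = 2·(3, 9)−(0, 15)]
2. B_y = 3  [B = 2·M−A = 2·(3, 9)−(0, 15)]
   so B = (6, 3)

B = (6, 3)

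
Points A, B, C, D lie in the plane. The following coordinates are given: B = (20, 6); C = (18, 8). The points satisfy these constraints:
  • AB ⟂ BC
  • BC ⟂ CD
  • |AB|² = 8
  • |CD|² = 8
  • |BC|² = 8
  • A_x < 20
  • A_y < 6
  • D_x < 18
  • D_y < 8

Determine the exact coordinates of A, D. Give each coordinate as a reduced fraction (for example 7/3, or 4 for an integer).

1. A_x = 18  [[AB ⟂ BC ⇒ 2x-2y-28=0] ∩ [|A−(20, 6)|²=8]]
2. A_y = 4  [[AB ⟂ BC ⇒ 2x-2y-28=0] ∩ [|A−(20, 6)|²=8]]
   so A = (18, 4)
3. D_x = 16  [[BC ⟂ CD ⇒ -2x+2y+20=0] ∩ [|D−(18, 8)|²=8]]
4. D_y = 6  [[BC ⟂ CD ⇒ -2x+2y+20=0] ∩ [|D−(18, 8)|²=8]]
   so D = (16, 6)

A = (18, 4)
D = (16, 6)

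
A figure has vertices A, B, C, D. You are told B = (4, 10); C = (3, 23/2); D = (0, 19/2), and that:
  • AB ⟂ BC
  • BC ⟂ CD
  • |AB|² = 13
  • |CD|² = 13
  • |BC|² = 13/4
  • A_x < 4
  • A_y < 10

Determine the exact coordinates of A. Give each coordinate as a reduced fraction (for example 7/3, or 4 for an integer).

1. A_x = 1  [[AB ⟂ BC ⇒ 1x-3/2y+11=0] ∩ [|A−(4, 10)|²=13]]
2. A_y = 8  [[AB ⟂ BC ⇒ 1x-3/2y+11=0] ∩ [|A−(4, 10)|²=13]]
   so A = (1, 8)

A = (1, 8)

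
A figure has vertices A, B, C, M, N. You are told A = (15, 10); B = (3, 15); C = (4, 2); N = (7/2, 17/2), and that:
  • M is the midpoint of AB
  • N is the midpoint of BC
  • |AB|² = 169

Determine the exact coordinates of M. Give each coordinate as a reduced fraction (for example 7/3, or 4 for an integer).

M = (9, 25/2)

1. M_x = 9  [2·M = A+B = (15, 10)+(3, 15)]
2. M_y = 25/2  [2·M = A+B = (15, 10)+(3, 15)]
   so M = (9, 25/2)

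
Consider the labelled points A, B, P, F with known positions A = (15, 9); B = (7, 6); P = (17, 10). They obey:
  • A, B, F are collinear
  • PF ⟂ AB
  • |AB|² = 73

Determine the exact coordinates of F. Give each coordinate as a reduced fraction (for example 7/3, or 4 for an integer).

1. F_x = 1247/73  [[A, B, F are collinear ⇒ 3x-8y+27=0] ∩ [PF ⟂ AB ⇒ -8x-3y+166=0]]
2. F_y = 714/73  [[A, B, F are collinear ⇒ 3x-8y+27=0] ∩ [PF ⟂ AB ⇒ -8x-3y+166=0]]
   so F = (1247/73, 714/73)

F = (1247/73, 714/73)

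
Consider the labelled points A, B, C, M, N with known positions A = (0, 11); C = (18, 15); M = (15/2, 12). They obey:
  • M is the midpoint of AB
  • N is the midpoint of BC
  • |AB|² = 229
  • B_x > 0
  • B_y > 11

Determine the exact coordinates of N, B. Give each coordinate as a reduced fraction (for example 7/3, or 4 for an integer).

N = (33/2, 14)
B = (15, 13)

1. B_x = 15  [B = 2·M−A = 2·(15/2, 12)−(0, 11)]
2. B_y = 13  [B = 2·M−A = 2·(15/2, 12)−(0, 11)]
   so B = (15, 13)
3. N_x = 33/2  [2·N = B+C = (15, 13)+(18, 15)]
4. N_y = 14  [2·N = B+C = (15, 13)+(18, 15)]
   so N = (33/2, 14)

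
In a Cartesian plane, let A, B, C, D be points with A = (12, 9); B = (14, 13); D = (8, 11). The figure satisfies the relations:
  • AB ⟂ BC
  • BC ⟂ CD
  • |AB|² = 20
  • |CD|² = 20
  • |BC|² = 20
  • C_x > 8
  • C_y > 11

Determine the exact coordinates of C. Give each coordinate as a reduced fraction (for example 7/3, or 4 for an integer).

1. C_x = 10  [[AB ⟂ BC ⇒ 2x+4y-80=0] ∩ [|C−(8, 11)|²=20]]
2. C_y = 15  [[AB ⟂ BC ⇒ 2x+4y-80=0] ∩ [|C−(8, 11)|²=20]]
   so C = (10, 15)

C = (10, 15)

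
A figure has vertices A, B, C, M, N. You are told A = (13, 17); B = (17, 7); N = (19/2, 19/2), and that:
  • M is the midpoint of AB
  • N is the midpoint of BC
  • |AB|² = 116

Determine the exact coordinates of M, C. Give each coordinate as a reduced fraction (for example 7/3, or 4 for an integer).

1. M_x = 15  [2·M = A+B = (13, 17)+(17, 7)]
2. M_y = 12  [2·M = A+B = (13, 17)+(17, 7)]
   so M = (15, 12)
3. C_x = 2  [C = 2·N−B = 2·(19/2, 19/2)−(17, 7)]
4. C_y = 12  [C = 2·N−B = 2·(19/2, 19/2)−(17, 7)]
   so C = (2, 12)

M = (15, 12)
C = (2, 12)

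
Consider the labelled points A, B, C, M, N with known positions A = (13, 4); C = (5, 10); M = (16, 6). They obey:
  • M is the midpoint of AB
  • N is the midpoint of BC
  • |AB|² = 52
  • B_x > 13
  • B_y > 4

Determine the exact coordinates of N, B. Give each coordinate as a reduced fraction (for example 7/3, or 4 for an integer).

1. B_x = 19  [B = 2·M−A = 2·(16, 6)−(13, 4)]
2. B_y = 8  [B = 2·M−A = 2·(16, 6)−(13, 4)]
   so B = (19, 8)
3. N_x = 12  [2·N = B+C = (19, 8)+(5, 10)]
4. N_y = 9  [2·N = B+C = (19, 8)+(5, 10)]
   so N = (12, 9)

N = (12, 9)
B = (19, 8)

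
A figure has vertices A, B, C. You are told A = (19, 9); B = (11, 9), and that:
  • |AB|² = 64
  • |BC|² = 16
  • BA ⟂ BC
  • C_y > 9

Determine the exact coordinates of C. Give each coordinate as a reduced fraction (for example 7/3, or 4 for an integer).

1. C_x = 11  [[BA ⟂ BC ⇒ 8x-88=0] ∩ [|C−(11, 9)|²=16]]
2. C_y = 13  [[BA ⟂ BC ⇒ 8x-88=0] ∩ [|C−(11, 9)|²=16]]
   so C = (11, 13)

C = (11, 13)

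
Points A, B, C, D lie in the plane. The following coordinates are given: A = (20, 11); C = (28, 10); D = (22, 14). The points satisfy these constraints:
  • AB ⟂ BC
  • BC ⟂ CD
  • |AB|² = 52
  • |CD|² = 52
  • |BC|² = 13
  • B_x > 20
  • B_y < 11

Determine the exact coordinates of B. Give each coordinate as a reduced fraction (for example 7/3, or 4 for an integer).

B = (26, 7)

1. B_x = 26  [[BC ⟂ CD ⇒ 6x-4y-128=0] ∩ [|B−(20, 11)|²=52]]
2. B_y = 7  [[BC ⟂ CD ⇒ 6x-4y-128=0] ∩ [|B−(20, 11)|²=52]]
   so B = (26, 7)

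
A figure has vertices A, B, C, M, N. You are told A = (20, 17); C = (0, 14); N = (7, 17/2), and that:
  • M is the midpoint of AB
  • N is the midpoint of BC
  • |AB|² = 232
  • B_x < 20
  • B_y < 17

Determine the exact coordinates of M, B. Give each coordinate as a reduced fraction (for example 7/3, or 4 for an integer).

M = (17, 10)
B = (14, 3)

1. B_x = 14  [B = 2·N−C = 2·(7, 17/2)−(0, 14)]
2. B_y = 3  [B = 2·N−C = 2·(7, 17/2)−(0, 14)]
   so B = (14, 3)
3. M_x = 17  [2·M = A+B = (20, 17)+(14, 3)]
4. M_y = 10  [2·M = A+B = (20, 17)+(14, 3)]
   so M = (17, 10)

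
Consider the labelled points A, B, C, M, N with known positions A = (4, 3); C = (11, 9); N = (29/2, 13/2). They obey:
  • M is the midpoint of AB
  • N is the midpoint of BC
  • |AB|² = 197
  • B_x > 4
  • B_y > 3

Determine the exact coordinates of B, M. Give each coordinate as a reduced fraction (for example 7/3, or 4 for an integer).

1. B_x = 18  [B = 2·N−C = 2·(29/2, 13/2)−(11, 9)]
2. B_y = 4  [B = 2·N−C = 2·(29/2, 13/2)−(11, 9)]
   so B = (18, 4)
3. M_x = 11  [2·M = A+B = (4, 3)+(18, 4)]
4. M_y = 7/2  [2·M = A+B = (4, 3)+(18, 4)]
   so M = (11, 7/2)

B = (18, 4)
M = (11, 7/2)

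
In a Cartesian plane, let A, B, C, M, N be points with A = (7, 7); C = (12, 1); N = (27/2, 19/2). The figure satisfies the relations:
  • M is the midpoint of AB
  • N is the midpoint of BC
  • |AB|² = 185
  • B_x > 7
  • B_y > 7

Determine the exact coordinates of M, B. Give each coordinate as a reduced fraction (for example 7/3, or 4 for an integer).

1. B_x = 15  [B = 2·N−C = 2·(27/2, 19/2)−(12, 1)]
2. B_y = 18  [B = 2·N−C = 2·(27/2, 19/2)−(12, 1)]
   so B = (15, 18)
3. M_x = 11  [2·M = A+B = (7, 7)+(15, 18)]
4. M_y = 25/2  [2·M = A+B = (7, 7)+(15, 18)]
   so M = (11, 25/2)

M = (11, 25/2)
B = (15, 18)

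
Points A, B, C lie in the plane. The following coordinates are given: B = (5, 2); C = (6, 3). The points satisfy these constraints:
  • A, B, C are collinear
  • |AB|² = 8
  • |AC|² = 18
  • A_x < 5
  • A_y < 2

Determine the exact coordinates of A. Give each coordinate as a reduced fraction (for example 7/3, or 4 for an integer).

1. A_x = 3  [[A, B, C are collinear ⇒ -1x+1y+3=0] ∩ [|A−(5, 2)|²=8]]
2. A_y = 0  [[A, B, C are collinear ⇒ -1x+1y+3=0] ∩ [|A−(5, 2)|²=8]]
   so A = (3, 0)

A = (3, 0)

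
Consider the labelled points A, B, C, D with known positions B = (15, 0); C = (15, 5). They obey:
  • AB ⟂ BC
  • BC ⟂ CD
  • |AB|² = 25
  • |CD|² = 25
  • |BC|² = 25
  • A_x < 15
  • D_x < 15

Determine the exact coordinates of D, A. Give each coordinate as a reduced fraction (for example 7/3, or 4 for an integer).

1. D_x = 10  [[BC ⟂ CD ⇒ 5y-25=0] ∩ [|D−(15, 5)|²=25]]
2. D_y = 5  [[BC ⟂ CD ⇒ 5y-25=0] ∩ [|D−(15, 5)|²=25]]
   so D = (10, 5)
3. A_x = 10  [[AB ⟂ BC ⇒ -5y=0] ∩ [|A−(15, 0)|²=25]]
4. A_y = 0  [[AB ⟂ BC ⇒ -5y=0] ∩ [|A−(15, 0)|²=25]]
   so A = (10, 0)

D = (10, 5)
A = (10, 0)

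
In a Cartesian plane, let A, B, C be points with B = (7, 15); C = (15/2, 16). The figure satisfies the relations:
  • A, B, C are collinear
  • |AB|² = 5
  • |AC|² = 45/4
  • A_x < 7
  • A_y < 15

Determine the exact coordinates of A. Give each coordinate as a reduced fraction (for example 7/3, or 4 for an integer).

A = (6, 13)

1. A_x = 6  [[A, B, C are collinear ⇒ -1x+1/2y-1/2=0] ∩ [|A−(7, 15)|²=5]]
2. A_y = 13  [[A, B, C are collinear ⇒ -1x+1/2y-1/2=0] ∩ [|A−(7, 15)|²=5]]
   so A = (6, 13)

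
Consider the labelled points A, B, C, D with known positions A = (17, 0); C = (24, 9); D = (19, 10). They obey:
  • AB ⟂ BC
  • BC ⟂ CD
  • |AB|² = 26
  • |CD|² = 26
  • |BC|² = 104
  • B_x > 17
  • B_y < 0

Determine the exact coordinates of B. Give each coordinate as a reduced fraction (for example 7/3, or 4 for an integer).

B = (22, -1)

1. B_x = 22  [[BC ⟂ CD ⇒ 5x-1y-111=0] ∩ [|B−(17, 0)|²=26]]
2. B_y = -1  [[BC ⟂ CD ⇒ 5x-1y-111=0] ∩ [|B−(17, 0)|²=26]]
   so B = (22, -1)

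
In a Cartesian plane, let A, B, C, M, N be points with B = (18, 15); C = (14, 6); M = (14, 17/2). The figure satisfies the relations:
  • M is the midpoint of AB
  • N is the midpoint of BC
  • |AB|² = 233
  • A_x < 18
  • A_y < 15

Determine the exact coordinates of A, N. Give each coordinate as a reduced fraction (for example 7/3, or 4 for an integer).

1. A_x = 10  [A = 2·M−B = 2·(14, 17/2)−(18, 15)]
2. A_y = 2  [A = 2·M−B = 2·(14, 17/2)−(18, 15)]
   so A = (10, 2)
3. N_x = 16  [2·N = B+C = (18, 15)+(14, 6)]
4. N_y = 21/2  [2·N = B+C = (18, 15)+(14, 6)]
   so N = (16, 21/2)

A = (10, 2)
N = (16, 21/2)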